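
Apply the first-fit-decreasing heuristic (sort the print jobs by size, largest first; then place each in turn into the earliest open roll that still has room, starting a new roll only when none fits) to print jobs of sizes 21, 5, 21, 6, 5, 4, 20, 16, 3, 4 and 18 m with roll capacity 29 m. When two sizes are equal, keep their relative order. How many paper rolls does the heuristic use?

Sorted descending: 21, 21, 20, 18, 16, 6, 5, 5, 4, 4, 3.
  21 → roll 1 (new)  [load 21/29]
  21 → roll 2 (new)  [load 21/29]
  20 → roll 3 (new)  [load 20/29]
  18 → roll 4 (new)  [load 18/29]
  16 → roll 5 (new)  [load 16/29]
  6 → roll 1  [load 27/29]
  5 → roll 2  [load 26/29]
  5 → roll 3  [load 25/29]
  4 → roll 3  [load 29/29]
  4 → roll 4  [load 22/29]
  3 → roll 2  [load 29/29]
5 paper rolls opened.

5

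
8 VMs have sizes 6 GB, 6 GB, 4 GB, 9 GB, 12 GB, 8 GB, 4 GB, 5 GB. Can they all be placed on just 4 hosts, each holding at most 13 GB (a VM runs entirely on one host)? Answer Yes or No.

Total = 54 GB; ⌈54/13⌉ = 5.
At least 5 hosts are required, but only 4 are allowed.

No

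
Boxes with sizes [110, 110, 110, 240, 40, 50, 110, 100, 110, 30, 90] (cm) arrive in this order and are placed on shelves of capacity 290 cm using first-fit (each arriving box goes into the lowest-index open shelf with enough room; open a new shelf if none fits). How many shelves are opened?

5

  110 → shelf 1 (new)  [load 110/290]
  110 → shelf 1  [load 220/290]
  110 → shelf 2 (new)  [load 110/290]
  240 → shelf 3 (new)  [load 240/290]
  40 → shelf 1  [load 260/290]
  50 → shelf 2  [load 160/290]
  110 → shelf 2  [load 270/290]
  100 → shelf 4 (new)  [load 100/290]
  110 → shelf 4  [load 210/290]
  30 → shelf 1  [load 290/290]
  90 → shelf 5 (new)  [load 90/290]
5 shelves opened.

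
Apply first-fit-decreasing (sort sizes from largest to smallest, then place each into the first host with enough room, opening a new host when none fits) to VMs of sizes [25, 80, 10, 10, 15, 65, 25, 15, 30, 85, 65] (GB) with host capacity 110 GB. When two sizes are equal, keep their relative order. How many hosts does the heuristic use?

4

Sorted descending: 85, 80, 65, 65, 30, 25, 25, 15, 15, 10, 10.
  85 → host 1 (new)  [load 85/110]
  80 → host 2 (new)  [load 80/110]
  65 → host 3 (new)  [load 65/110]
  65 → host 4 (new)  [load 65/110]
  30 → host 2  [load 110/110]
  25 → host 1  [load 110/110]
  25 → host 3  [load 90/110]
  15 → host 3  [load 105/110]
  15 → host 4  [load 80/110]
  10 → host 4  [load 90/110]
  10 → host 4  [load 100/110]
4 hosts opened.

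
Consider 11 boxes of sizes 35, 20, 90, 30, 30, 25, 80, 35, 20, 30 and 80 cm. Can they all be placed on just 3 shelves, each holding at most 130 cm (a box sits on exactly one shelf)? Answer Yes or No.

Total = 475 cm; ⌈475/130⌉ = 4.
At least 4 shelves are required, but only 3 are allowed.

No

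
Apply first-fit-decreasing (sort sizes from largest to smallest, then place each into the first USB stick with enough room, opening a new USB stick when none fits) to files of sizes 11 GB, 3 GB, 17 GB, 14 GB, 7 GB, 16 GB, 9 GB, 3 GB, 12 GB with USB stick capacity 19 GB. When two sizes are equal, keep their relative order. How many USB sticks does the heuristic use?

6

Sorted descending: 17, 16, 14, 12, 11, 9, 7, 3, 3.
  17 → USB stick 1 (new)  [load 17/19]
  16 → USB stick 2 (new)  [load 16/19]
  14 → USB stick 3 (new)  [load 14/19]
  12 → USB stick 4 (new)  [load 12/19]
  11 → USB stick 5 (new)  [load 11/19]
  9 → USB stick 6 (new)  [load 9/19]
  7 → USB stick 4  [load 19/19]
  3 → USB stick 2  [load 19/19]
  3 → USB stick 3  [load 17/19]
6 USB sticks opened.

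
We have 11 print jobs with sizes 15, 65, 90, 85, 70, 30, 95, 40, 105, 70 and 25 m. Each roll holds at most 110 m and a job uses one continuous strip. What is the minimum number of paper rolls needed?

7

Total = 105 + 95 + 90 + 85 + 70 + 70 + 65 + 40 + 30 + 25 + 15 = 690 m.
Lower bound: ⌈690/110⌉ = 7 paper rolls.
A packing using 7 paper rolls:
  roll 1: 105 = 105
  roll 2: 95 + 15 = 110
  roll 3: 90 = 90
  roll 4: 85 + 25 = 110
  roll 5: 70 + 40 = 110
  roll 6: 70 + 30 = 100
  roll 7: 65 = 65
This matches the lower bound, so 7 is optimal.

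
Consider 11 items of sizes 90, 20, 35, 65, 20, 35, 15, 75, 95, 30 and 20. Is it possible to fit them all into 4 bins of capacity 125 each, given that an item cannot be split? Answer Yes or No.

Yes

A valid assignment using 4 bins:
  bin 1: 95 + 30 = 125
  bin 2: 90 + 35 = 125
  bin 3: 75 + 35 + 15 = 125
  bin 4: 65 + 20 + 20 + 20 = 125
Every load is within 125, so 4 bins suffice.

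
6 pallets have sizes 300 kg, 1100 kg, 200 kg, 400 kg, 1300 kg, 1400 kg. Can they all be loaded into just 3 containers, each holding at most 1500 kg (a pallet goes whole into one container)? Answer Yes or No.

No

Total = 4700 kg; ⌈4700/1500⌉ = 4.
At least 4 containers are required, but only 3 are allowed.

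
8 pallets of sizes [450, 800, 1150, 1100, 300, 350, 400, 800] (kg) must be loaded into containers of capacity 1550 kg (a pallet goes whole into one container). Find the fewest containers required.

4

Total = 1150 + 1100 + 800 + 800 + 450 + 400 + 350 + 300 = 5350 kg.
Lower bound: ⌈5350/1550⌉ = 4 containers.
A packing using 4 containers:
  container 1: 1150 + 400 = 1550
  container 2: 1100 + 450 = 1550
  container 3: 800 + 350 + 300 = 1450
  container 4: 800 = 800
This matches the lower bound, so 4 is optimal.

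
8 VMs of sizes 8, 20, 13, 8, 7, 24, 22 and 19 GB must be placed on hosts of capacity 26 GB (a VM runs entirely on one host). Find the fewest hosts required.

6

Total = 24 + 22 + 20 + 19 + 13 + 8 + 8 + 7 = 121 GB.
Lower bound: ⌈121/26⌉ = 5 hosts.
A packing using 6 hosts:
  host 1: 24 = 24
  host 2: 22 = 22
  host 3: 20 = 20
  host 4: 19 + 7 = 26
  host 5: 13 + 8 = 21
  host 6: 8 = 8
No arrangement into 5 hosts stays within capacity, so 6 is optimal.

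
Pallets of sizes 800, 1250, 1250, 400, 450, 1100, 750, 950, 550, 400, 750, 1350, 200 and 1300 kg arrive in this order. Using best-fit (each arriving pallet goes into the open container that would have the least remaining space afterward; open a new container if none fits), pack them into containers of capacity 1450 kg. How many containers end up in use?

9

  800 → container 1 (new)  [load 800/1450]
  1250 → container 2 (new)  [load 1250/1450]
  1250 → container 3 (new)  [load 1250/1450]
  400 → container 1  [load 1200/1450]
  450 → container 4 (new)  [load 450/1450]
  1100 → container 5 (new)  [load 1100/1450]
  750 → container 4  [load 1200/1450]
  950 → container 6 (new)  [load 950/1450]
  550 → container 7 (new)  [load 550/1450]
  400 → container 6  [load 1350/1450]
  750 → container 7  [load 1300/1450]
  1350 → container 8 (new)  [load 1350/1450]
  200 → container 2  [load 1450/1450]
  1300 → container 9 (new)  [load 1300/1450]
9 containers opened.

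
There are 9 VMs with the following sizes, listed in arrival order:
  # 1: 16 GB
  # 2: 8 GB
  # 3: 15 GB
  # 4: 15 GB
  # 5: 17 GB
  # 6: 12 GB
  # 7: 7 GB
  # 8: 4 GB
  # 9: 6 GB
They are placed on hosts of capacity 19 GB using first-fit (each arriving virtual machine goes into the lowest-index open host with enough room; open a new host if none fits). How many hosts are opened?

6

  16 → host 1 (new)  [load 16/19]
  8 → host 2 (new)  [load 8/19]
  15 → host 3 (new)  [load 15/19]
  15 → host 4 (new)  [load 15/19]
  17 → host 5 (new)  [load 17/19]
  12 → host 6 (new)  [load 12/19]
  7 → host 2  [load 15/19]
  4 → host 2  [load 19/19]
  6 → host 6  [load 18/19]
6 hosts opened.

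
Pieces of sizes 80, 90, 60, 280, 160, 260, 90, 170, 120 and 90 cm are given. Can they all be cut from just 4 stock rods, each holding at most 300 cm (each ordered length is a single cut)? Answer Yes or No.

Total = 1400 cm; ⌈1400/300⌉ = 5.
At least 5 stock rods are required, but only 4 are allowed.

No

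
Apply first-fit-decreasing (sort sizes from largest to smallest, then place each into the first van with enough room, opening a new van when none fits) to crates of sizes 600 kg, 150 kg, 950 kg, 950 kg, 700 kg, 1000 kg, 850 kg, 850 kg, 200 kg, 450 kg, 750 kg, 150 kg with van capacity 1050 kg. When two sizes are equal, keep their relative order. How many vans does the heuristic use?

8

Sorted descending: 1000, 950, 950, 850, 850, 750, 700, 600, 450, 200, 150, 150.
  1000 → van 1 (new)  [load 1000/1050]
  950 → van 2 (new)  [load 950/1050]
  950 → van 3 (new)  [load 950/1050]
  850 → van 4 (new)  [load 850/1050]
  850 → van 5 (new)  [load 850/1050]
  750 → van 6 (new)  [load 750/1050]
  700 → van 7 (new)  [load 700/1050]
  600 → van 8 (new)  [load 600/1050]
  450 → van 8  [load 1050/1050]
  200 → van 4  [load 1050/1050]
  150 → van 5  [load 1000/1050]
  150 → van 6  [load 900/1050]
8 vans opened.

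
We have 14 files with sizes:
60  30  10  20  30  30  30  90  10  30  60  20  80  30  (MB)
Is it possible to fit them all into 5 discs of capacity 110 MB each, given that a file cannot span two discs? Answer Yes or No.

A valid assignment using 5 discs:
  disc 1: 90 + 20 = 110
  disc 2: 80 + 30 = 110
  disc 3: 60 + 30 + 20 = 110
  disc 4: 60 + 30 + 10 + 10 = 110
  disc 5: 30 + 30 + 30 = 90
Every load is within 110 MB, so 5 discs suffice.

Yes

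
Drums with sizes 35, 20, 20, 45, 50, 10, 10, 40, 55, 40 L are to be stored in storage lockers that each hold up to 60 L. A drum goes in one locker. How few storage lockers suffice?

Total = 55 + 50 + 45 + 40 + 40 + 35 + 20 + 20 + 10 + 10 = 325 L.
Lower bound: ⌈325/60⌉ = 6 storage lockers.
A packing using 6 storage lockers:
  locker 1: 55 = 55
  locker 2: 50 + 10 = 60
  locker 3: 45 + 10 = 55
  locker 4: 40 + 20 = 60
  locker 5: 40 + 20 = 60
  locker 6: 35 = 35
This matches the lower bound, so 6 is optimal.

6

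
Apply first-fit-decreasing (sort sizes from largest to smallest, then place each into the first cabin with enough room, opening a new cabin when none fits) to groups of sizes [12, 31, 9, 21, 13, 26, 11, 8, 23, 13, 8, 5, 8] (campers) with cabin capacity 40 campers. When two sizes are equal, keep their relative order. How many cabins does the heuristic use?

5

Sorted descending: 31, 26, 23, 21, 13, 13, 12, 11, 9, 8, 8, 8, 5.
  31 → cabin 1 (new)  [load 31/40]
  26 → cabin 2 (new)  [load 26/40]
  23 → cabin 3 (new)  [load 23/40]
  21 → cabin 4 (new)  [load 21/40]
  13 → cabin 2  [load 39/40]
  13 → cabin 3  [load 36/40]
  12 → cabin 4  [load 33/40]
  11 → cabin 5 (new)  [load 11/40]
  9 → cabin 1  [load 40/40]
  8 → cabin 5  [load 19/40]
  8 → cabin 5  [load 27/40]
  8 → cabin 5  [load 35/40]
  5 → cabin 4  [load 38/40]
5 cabins opened.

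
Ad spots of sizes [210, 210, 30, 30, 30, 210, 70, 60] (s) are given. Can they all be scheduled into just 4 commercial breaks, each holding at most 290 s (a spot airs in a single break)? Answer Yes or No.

A valid assignment using 4 commercial breaks:
  break 1: 210 + 70 = 280
  break 2: 210 + 60 = 270
  break 3: 210 + 30 + 30 = 270
  break 4: 30 = 30
Every load is within 290 s, so 4 commercial breaks suffice.

Yes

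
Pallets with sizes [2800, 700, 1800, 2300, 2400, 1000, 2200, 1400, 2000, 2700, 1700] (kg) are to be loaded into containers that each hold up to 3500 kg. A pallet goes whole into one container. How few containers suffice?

7

Total = 2800 + 2700 + 2400 + 2300 + 2200 + 2000 + 1800 + 1700 + 1400 + 1000 + 700 = 21000 kg.
Lower bound: ⌈21000/3500⌉ = 6 containers.
Also, 7 pallets each exceed 1750 kg, and no two of those can share a container, so at least 7 containers are needed.
A packing using 7 containers:
  container 1: 2800 + 700 = 3500
  container 2: 2700 = 2700
  container 3: 2400 + 1000 = 3400
  container 4: 2300 = 2300
  container 5: 2200 = 2200
  container 6: 2000 + 1400 = 3400
  container 7: 1800 + 1700 = 3500
This matches the lower bound, so 7 is optimal.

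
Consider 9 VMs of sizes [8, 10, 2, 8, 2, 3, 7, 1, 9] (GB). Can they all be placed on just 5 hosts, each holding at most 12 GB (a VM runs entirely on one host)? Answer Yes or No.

Yes

A valid assignment using 5 hosts:
  host 1: 10 + 2 = 12
  host 2: 9 + 3 = 12
  host 3: 8 + 2 + 1 = 11
  host 4: 8 = 8
  host 5: 7 = 7
Every load is within 12 GB, so 5 hosts suffice.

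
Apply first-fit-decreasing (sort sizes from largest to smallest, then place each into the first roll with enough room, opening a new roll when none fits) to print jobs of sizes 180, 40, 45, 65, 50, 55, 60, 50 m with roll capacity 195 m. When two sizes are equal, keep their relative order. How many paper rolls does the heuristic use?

Sorted descending: 180, 65, 60, 55, 50, 50, 45, 40.
  180 → roll 1 (new)  [load 180/195]
  65 → roll 2 (new)  [load 65/195]
  60 → roll 2  [load 125/195]
  55 → roll 2  [load 180/195]
  50 → roll 3 (new)  [load 50/195]
  50 → roll 3  [load 100/195]
  45 → roll 3  [load 145/195]
  40 → roll 3  [load 185/195]
3 paper rolls opened.

3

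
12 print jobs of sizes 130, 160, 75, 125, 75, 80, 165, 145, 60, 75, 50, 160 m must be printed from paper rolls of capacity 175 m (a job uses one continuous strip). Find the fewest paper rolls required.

9

Total = 165 + 160 + 160 + 145 + 130 + 125 + 80 + 75 + 75 + 75 + 60 + 50 = 1300 m.
Lower bound: ⌈1300/175⌉ = 8 paper rolls.
A packing using 9 paper rolls:
  roll 1: 165 = 165
  roll 2: 160 = 160
  roll 3: 160 = 160
  roll 4: 145 = 145
  roll 5: 130 = 130
  roll 6: 125 + 50 = 175
  roll 7: 80 + 75 = 155
  roll 8: 75 + 75 = 150
  roll 9: 60 = 60
No arrangement into 8 paper rolls stays within capacity, so 9 is optimal.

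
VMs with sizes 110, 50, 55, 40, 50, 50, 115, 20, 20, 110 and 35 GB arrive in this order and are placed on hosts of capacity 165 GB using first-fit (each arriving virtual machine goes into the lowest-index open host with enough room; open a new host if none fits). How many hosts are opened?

4

  110 → host 1 (new)  [load 110/165]
  50 → host 1  [load 160/165]
  55 → host 2 (new)  [load 55/165]
  40 → host 2  [load 95/165]
  50 → host 2  [load 145/165]
  50 → host 3 (new)  [load 50/165]
  115 → host 3  [load 165/165]
  20 → host 2  [load 165/165]
  20 → host 4 (new)  [load 20/165]
  110 → host 4  [load 130/165]
  35 → host 4  [load 165/165]
4 hosts opened.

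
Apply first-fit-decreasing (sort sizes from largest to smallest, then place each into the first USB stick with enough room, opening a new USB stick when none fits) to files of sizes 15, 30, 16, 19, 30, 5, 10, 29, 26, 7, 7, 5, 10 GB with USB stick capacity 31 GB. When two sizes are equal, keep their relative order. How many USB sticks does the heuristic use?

Sorted descending: 30, 30, 29, 26, 19, 16, 15, 10, 10, 7, 7, 5, 5.
  30 → USB stick 1 (new)  [load 30/31]
  30 → USB stick 2 (new)  [load 30/31]
  29 → USB stick 3 (new)  [load 29/31]
  26 → USB stick 4 (new)  [load 26/31]
  19 → USB stick 5 (new)  [load 19/31]
  16 → USB stick 6 (new)  [load 16/31]
  15 → USB stick 6  [load 31/31]
  10 → USB stick 5  [load 29/31]
  10 → USB stick 7 (new)  [load 10/31]
  7 → USB stick 7  [load 17/31]
  7 → USB stick 7  [load 24/31]
  5 → USB stick 4  [load 31/31]
  5 → USB stick 7  [load 29/31]
7 USB sticks opened.

7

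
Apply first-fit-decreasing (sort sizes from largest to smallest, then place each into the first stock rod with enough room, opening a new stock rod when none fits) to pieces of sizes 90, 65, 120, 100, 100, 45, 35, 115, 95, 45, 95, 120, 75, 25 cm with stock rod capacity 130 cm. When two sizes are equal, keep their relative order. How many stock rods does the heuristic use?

Sorted descending: 120, 120, 115, 100, 100, 95, 95, 90, 75, 65, 45, 45, 35, 25.
  120 → stock rod 1 (new)  [load 120/130]
  120 → stock rod 2 (new)  [load 120/130]
  115 → stock rod 3 (new)  [load 115/130]
  100 → stock rod 4 (new)  [load 100/130]
  100 → stock rod 5 (new)  [load 100/130]
  95 → stock rod 6 (new)  [load 95/130]
  95 → stock rod 7 (new)  [load 95/130]
  90 → stock rod 8 (new)  [load 90/130]
  75 → stock rod 9 (new)  [load 75/130]
  65 → stock rod 10 (new)  [load 65/130]
  45 → stock rod 9  [load 120/130]
  45 → stock rod 10  [load 110/130]
  35 → stock rod 6  [load 130/130]
  25 → stock rod 4  [load 125/130]
10 stock rods opened.

10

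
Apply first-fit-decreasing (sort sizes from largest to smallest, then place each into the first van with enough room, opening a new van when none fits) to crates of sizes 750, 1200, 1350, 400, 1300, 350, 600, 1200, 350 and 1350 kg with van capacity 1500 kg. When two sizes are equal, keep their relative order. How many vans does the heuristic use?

7

Sorted descending: 1350, 1350, 1300, 1200, 1200, 750, 600, 400, 350, 350.
  1350 → van 1 (new)  [load 1350/1500]
  1350 → van 2 (new)  [load 1350/1500]
  1300 → van 3 (new)  [load 1300/1500]
  1200 → van 4 (new)  [load 1200/1500]
  1200 → van 5 (new)  [load 1200/1500]
  750 → van 6 (new)  [load 750/1500]
  600 → van 6  [load 1350/1500]
  400 → van 7 (new)  [load 400/1500]
  350 → van 7  [load 750/1500]
  350 → van 7  [load 1100/1500]
7 vans opened.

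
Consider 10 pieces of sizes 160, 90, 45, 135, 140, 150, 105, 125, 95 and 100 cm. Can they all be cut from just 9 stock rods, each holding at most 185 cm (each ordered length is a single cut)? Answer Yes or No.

A valid assignment using 8 stock rods:
  stock rod 1: 160 = 160
  stock rod 2: 150 = 150
  stock rod 3: 140 + 45 = 185
  stock rod 4: 135 = 135
  stock rod 5: 125 = 125
  stock rod 6: 105 = 105
  stock rod 7: 100 = 100
  stock rod 8: 95 + 90 = 185
That uses only 8 ≤ 9, so 9 stock rods are enough.

Yes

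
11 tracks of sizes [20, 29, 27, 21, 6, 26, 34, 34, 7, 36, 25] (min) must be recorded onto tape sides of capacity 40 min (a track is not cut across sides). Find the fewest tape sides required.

9

Total = 36 + 34 + 34 + 29 + 27 + 26 + 25 + 21 + 20 + 7 + 6 = 265 min.
Lower bound: ⌈265/40⌉ = 7 tape sides.
Also, 8 tracks each exceed 20 min, and no two of those can share a side, so at least 8 tape sides are needed.
A packing using 9 tape sides:
  side 1: 36 = 36
  side 2: 34 + 6 = 40
  side 3: 34 = 34
  side 4: 29 + 7 = 36
  side 5: 27 = 27
  side 6: 26 = 26
  side 7: 25 = 25
  side 8: 21 = 21
  side 9: 20 = 20
No arrangement into 8 tape sides stays within capacity, so 9 is optimal.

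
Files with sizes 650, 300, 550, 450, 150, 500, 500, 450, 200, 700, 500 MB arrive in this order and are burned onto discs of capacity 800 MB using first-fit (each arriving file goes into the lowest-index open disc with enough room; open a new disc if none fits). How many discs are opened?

8

  650 → disc 1 (new)  [load 650/800]
  300 → disc 2 (new)  [load 300/800]
  550 → disc 3 (new)  [load 550/800]
  450 → disc 2  [load 750/800]
  150 → disc 1  [load 800/800]
  500 → disc 4 (new)  [load 500/800]
  500 → disc 5 (new)  [load 500/800]
  450 → disc 6 (new)  [load 450/800]
  200 → disc 3  [load 750/800]
  700 → disc 7 (new)  [load 700/800]
  500 → disc 8 (new)  [load 500/800]
8 discs opened.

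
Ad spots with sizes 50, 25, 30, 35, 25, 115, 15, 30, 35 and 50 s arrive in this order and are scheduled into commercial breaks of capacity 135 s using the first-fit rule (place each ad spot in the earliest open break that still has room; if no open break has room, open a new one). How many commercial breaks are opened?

  50 → break 1 (new)  [load 50/135]
  25 → break 1  [load 75/135]
  30 → break 1  [load 105/135]
  35 → break 2 (new)  [load 35/135]
  25 → break 1  [load 130/135]
  115 → break 3 (new)  [load 115/135]
  15 → break 2  [load 50/135]
  30 → break 2  [load 80/135]
  35 → break 2  [load 115/135]
  50 → break 4 (new)  [load 50/135]
4 commercial breaks opened.

4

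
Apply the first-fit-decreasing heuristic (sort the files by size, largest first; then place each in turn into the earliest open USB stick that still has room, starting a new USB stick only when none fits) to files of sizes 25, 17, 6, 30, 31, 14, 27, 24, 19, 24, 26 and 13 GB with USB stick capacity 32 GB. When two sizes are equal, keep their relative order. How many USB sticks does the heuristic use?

9

Sorted descending: 31, 30, 27, 26, 25, 24, 24, 19, 17, 14, 13, 6.
  31 → USB stick 1 (new)  [load 31/32]
  30 → USB stick 2 (new)  [load 30/32]
  27 → USB stick 3 (new)  [load 27/32]
  26 → USB stick 4 (new)  [load 26/32]
  25 → USB stick 5 (new)  [load 25/32]
  24 → USB stick 6 (new)  [load 24/32]
  24 → USB stick 7 (new)  [load 24/32]
  19 → USB stick 8 (new)  [load 19/32]
  17 → USB stick 9 (new)  [load 17/32]
  14 → USB stick 9  [load 31/32]
  13 → USB stick 8  [load 32/32]
  6 → USB stick 4  [load 32/32]
9 USB sticks opened.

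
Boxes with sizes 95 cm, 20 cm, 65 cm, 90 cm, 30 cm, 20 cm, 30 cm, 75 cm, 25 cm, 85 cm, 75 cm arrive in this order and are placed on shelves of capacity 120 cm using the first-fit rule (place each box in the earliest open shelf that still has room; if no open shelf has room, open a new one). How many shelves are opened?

6

  95 → shelf 1 (new)  [load 95/120]
  20 → shelf 1  [load 115/120]
  65 → shelf 2 (new)  [load 65/120]
  90 → shelf 3 (new)  [load 90/120]
  30 → shelf 2  [load 95/120]
  20 → shelf 2  [load 115/120]
  30 → shelf 3  [load 120/120]
  75 → shelf 4 (new)  [load 75/120]
  25 → shelf 4  [load 100/120]
  85 → shelf 5 (new)  [load 85/120]
  75 → shelf 6 (new)  [load 75/120]
6 shelves opened.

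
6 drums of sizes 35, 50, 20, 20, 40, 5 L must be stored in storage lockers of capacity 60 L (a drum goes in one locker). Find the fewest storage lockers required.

Total = 50 + 40 + 35 + 20 + 20 + 5 = 170 L.
Lower bound: ⌈170/60⌉ = 3 storage lockers.
A packing using 3 storage lockers:
  locker 1: 50 + 5 = 55
  locker 2: 40 + 20 = 60
  locker 3: 35 + 20 = 55
This matches the lower bound, so 3 is optimal.

3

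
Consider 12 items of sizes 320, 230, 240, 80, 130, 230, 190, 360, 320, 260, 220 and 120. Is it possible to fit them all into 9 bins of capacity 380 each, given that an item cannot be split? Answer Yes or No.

Yes

A valid assignment using 9 bins:
  bin 1: 360 = 360
  bin 2: 320 = 320
  bin 3: 320 = 320
  bin 4: 260 + 120 = 380
  bin 5: 240 + 130 = 370
  bin 6: 230 + 80 = 310
  bin 7: 230 = 230
  bin 8: 220 = 220
  bin 9: 190 = 190
Every load is within 380, so 9 bins suffice.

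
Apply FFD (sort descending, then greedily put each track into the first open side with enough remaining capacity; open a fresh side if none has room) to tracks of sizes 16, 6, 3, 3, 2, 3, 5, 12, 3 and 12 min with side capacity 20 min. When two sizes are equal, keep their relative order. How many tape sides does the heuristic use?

Sorted descending: 16, 12, 12, 6, 5, 3, 3, 3, 3, 2.
  16 → side 1 (new)  [load 16/20]
  12 → side 2 (new)  [load 12/20]
  12 → side 3 (new)  [load 12/20]
  6 → side 2  [load 18/20]
  5 → side 3  [load 17/20]
  3 → side 1  [load 19/20]
  3 → side 3  [load 20/20]
  3 → side 4 (new)  [load 3/20]
  3 → side 4  [load 6/20]
  2 → side 2  [load 20/20]
4 tape sides opened.

4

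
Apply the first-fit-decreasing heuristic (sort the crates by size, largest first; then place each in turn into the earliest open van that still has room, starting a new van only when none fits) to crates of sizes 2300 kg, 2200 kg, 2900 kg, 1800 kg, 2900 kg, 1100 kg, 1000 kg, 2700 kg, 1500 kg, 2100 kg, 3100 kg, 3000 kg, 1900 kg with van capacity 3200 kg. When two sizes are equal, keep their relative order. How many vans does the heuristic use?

Sorted descending: 3100, 3000, 2900, 2900, 2700, 2300, 2200, 2100, 1900, 1800, 1500, 1100, 1000.
  3100 → van 1 (new)  [load 3100/3200]
  3000 → van 2 (new)  [load 3000/3200]
  2900 → van 3 (new)  [load 2900/3200]
  2900 → van 4 (new)  [load 2900/3200]
  2700 → van 5 (new)  [load 2700/3200]
  2300 → van 6 (new)  [load 2300/3200]
  2200 → van 7 (new)  [load 2200/3200]
  2100 → van 8 (new)  [load 2100/3200]
  1900 → van 9 (new)  [load 1900/3200]
  1800 → van 10 (new)  [load 1800/3200]
  1500 → van 11 (new)  [load 1500/3200]
  1100 → van 8  [load 3200/3200]
  1000 → van 7  [load 3200/3200]
11 vans opened.

11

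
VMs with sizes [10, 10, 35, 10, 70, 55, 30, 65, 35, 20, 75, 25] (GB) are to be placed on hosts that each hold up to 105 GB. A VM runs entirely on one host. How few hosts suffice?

Total = 75 + 70 + 65 + 55 + 35 + 35 + 30 + 25 + 20 + 10 + 10 + 10 = 440 GB.
Lower bound: ⌈440/105⌉ = 5 hosts.
A packing using 5 hosts:
  host 1: 75 + 30 = 105
  host 2: 70 + 35 = 105
  host 3: 65 + 35 = 100
  host 4: 55 + 25 + 20 = 100
  host 5: 10 + 10 + 10 = 30
This matches the lower bound, so 5 is optimal.

5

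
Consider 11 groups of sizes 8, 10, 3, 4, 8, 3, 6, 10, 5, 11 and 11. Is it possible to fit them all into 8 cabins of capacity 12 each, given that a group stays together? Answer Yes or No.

A valid assignment using 8 cabins:
  cabin 1: 11 = 11
  cabin 2: 11 = 11
  cabin 3: 10 = 10
  cabin 4: 10 = 10
  cabin 5: 8 + 4 = 12
  cabin 6: 8 + 3 = 11
  cabin 7: 6 + 5 = 11
  cabin 8: 3 = 3
Every load is within 12, so 8 cabins suffice.

Yes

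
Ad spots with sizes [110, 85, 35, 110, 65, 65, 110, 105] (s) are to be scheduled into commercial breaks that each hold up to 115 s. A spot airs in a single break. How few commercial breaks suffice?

Total = 110 + 110 + 110 + 105 + 85 + 65 + 65 + 35 = 685 s.
Lower bound: ⌈685/115⌉ = 6 commercial breaks.
Also, 7 ad spots each exceed 115/2 s, and no two of those can share a break, so at least 7 commercial breaks are needed.
A packing using 7 commercial breaks:
  break 1: 110 = 110
  break 2: 110 = 110
  break 3: 110 = 110
  break 4: 105 = 105
  break 5: 85 = 85
  break 6: 65 + 35 = 100
  break 7: 65 = 65
This matches the lower bound, so 7 is optimal.

7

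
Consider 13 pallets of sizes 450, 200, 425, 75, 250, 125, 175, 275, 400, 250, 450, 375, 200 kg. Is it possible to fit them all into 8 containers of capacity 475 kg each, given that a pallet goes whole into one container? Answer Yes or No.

Total = 3650 kg; ⌈3650/475⌉ = 8.
The bound of 8 does not rule out 8, but exhaustive search shows no assignment into 8 containers of capacity 475 kg exists — the minimum is 9.

No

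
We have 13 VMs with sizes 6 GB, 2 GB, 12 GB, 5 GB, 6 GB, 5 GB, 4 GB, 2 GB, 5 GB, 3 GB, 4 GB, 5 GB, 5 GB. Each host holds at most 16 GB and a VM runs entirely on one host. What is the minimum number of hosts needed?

4

Total = 12 + 6 + 6 + 5 + 5 + 5 + 5 + 5 + 4 + 4 + 3 + 2 + 2 = 64 GB.
Lower bound: ⌈64/16⌉ = 4 hosts.
A packing using 4 hosts:
  host 1: 12 + 4 = 16
  host 2: 6 + 5 + 5 = 16
  host 3: 6 + 5 + 5 = 16
  host 4: 5 + 4 + 3 + 2 + 2 = 16
This matches the lower bound, so 4 is optimal.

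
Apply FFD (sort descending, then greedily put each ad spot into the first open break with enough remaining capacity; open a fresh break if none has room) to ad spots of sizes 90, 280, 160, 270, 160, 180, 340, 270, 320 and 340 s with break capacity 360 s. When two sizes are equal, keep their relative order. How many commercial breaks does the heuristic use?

8

Sorted descending: 340, 340, 320, 280, 270, 270, 180, 160, 160, 90.
  340 → break 1 (new)  [load 340/360]
  340 → break 2 (new)  [load 340/360]
  320 → break 3 (new)  [load 320/360]
  280 → break 4 (new)  [load 280/360]
  270 → break 5 (new)  [load 270/360]
  270 → break 6 (new)  [load 270/360]
  180 → break 7 (new)  [load 180/360]
  160 → break 7  [load 340/360]
  160 → break 8 (new)  [load 160/360]
  90 → break 5  [load 360/360]
8 commercial breaks opened.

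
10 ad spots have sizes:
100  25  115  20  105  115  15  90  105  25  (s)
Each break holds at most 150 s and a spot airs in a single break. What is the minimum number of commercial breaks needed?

6

Total = 115 + 115 + 105 + 105 + 100 + 90 + 25 + 25 + 20 + 15 = 715 s.
Lower bound: ⌈715/150⌉ = 5 commercial breaks.
Also, 6 ad spots each exceed 75 s, and no two of those can share a break, so at least 6 commercial breaks are needed.
A packing using 6 commercial breaks:
  break 1: 115 + 25 = 140
  break 2: 115 + 25 = 140
  break 3: 105 + 20 + 15 = 140
  break 4: 105 = 105
  break 5: 100 = 100
  break 6: 90 = 90
This matches the lower bound, so 6 is optimal.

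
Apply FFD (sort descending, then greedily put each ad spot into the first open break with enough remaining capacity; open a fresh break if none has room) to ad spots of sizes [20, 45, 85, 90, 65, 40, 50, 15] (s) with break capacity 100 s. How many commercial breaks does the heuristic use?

Sorted descending: 90, 85, 65, 50, 45, 40, 20, 15.
  90 → break 1 (new)  [load 90/100]
  85 → break 2 (new)  [load 85/100]
  65 → break 3 (new)  [load 65/100]
  50 → break 4 (new)  [load 50/100]
  45 → break 4  [load 95/100]
  40 → break 5 (new)  [load 40/100]
  20 → break 3  [load 85/100]
  15 → break 2  [load 100/100]
5 commercial breaks opened.

5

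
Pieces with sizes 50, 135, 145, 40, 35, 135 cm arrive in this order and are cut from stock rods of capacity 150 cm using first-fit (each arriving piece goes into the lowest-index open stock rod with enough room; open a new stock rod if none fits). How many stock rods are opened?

4

  50 → stock rod 1 (new)  [load 50/150]
  135 → stock rod 2 (new)  [load 135/150]
  145 → stock rod 3 (new)  [load 145/150]
  40 → stock rod 1  [load 90/150]
  35 → stock rod 1  [load 125/150]
  135 → stock rod 4 (new)  [load 135/150]
4 stock rods opened.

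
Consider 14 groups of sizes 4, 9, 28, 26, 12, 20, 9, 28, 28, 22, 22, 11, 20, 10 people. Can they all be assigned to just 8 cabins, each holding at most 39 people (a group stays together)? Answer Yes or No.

Yes

A valid assignment using 8 cabins:
  cabin 1: 28 + 11 = 39
  cabin 2: 28 + 10 = 38
  cabin 3: 28 + 9 = 37
  cabin 4: 26 + 12 = 38
  cabin 5: 22 + 9 + 4 = 35
  cabin 6: 22 = 22
  cabin 7: 20 = 20
  cabin 8: 20 = 20
Every load is within 39 people, so 8 cabins suffice.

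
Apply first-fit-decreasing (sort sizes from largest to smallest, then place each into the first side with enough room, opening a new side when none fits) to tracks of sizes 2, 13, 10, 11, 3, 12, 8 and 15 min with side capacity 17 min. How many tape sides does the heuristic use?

Sorted descending: 15, 13, 12, 11, 10, 8, 3, 2.
  15 → side 1 (new)  [load 15/17]
  13 → side 2 (new)  [load 13/17]
  12 → side 3 (new)  [load 12/17]
  11 → side 4 (new)  [load 11/17]
  10 → side 5 (new)  [load 10/17]
  8 → side 6 (new)  [load 8/17]
  3 → side 2  [load 16/17]
  2 → side 1  [load 17/17]
6 tape sides opened.

6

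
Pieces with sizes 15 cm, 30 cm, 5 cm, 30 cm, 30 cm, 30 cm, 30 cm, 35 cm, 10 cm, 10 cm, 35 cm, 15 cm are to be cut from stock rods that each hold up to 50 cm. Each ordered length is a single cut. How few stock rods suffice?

Total = 35 + 35 + 30 + 30 + 30 + 30 + 30 + 15 + 15 + 10 + 10 + 5 = 275 cm.
Lower bound: ⌈275/50⌉ = 6 stock rods.
Also, 7 pieces each exceed 25 cm, and no two of those can share a stock rod, so at least 7 stock rods are needed.
A packing using 7 stock rods:
  stock rod 1: 35 + 15 = 50
  stock rod 2: 35 + 15 = 50
  stock rod 3: 30 + 10 + 10 = 50
  stock rod 4: 30 + 5 = 35
  stock rod 5: 30 = 30
  stock rod 6: 30 = 30
  stock rod 7: 30 = 30
This matches the lower bound, so 7 is optimal.

7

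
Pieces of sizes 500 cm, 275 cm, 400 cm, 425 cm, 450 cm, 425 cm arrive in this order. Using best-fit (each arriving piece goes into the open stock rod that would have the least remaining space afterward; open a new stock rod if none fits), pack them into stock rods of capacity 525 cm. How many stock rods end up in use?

  500 → stock rod 1 (new)  [load 500/525]
  275 → stock rod 2 (new)  [load 275/525]
  400 → stock rod 3 (new)  [load 400/525]
  425 → stock rod 4 (new)  [load 425/525]
  450 → stock rod 5 (new)  [load 450/525]
  425 → stock rod 6 (new)  [load 425/525]
6 stock rods opened.

6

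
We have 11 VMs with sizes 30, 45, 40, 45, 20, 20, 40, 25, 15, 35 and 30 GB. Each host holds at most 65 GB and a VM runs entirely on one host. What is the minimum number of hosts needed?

Total = 45 + 45 + 40 + 40 + 35 + 30 + 30 + 25 + 20 + 20 + 15 = 345 GB.
Lower bound: ⌈345/65⌉ = 6 hosts.
A packing using 6 hosts:
  host 1: 45 + 20 = 65
  host 2: 45 + 20 = 65
  host 3: 40 + 25 = 65
  host 4: 40 + 15 = 55
  host 5: 35 + 30 = 65
  host 6: 30 = 30
This matches the lower bound, so 6 is optimal.

6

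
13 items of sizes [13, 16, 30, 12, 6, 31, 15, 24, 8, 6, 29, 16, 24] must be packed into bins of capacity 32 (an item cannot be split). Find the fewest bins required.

Total = 31 + 30 + 29 + 24 + 24 + 16 + 16 + 15 + 13 + 12 + 8 + 6 + 6 = 230.
Lower bound: ⌈230/32⌉ = 8 bins.
A packing using 8 bins:
  bin 1: 31 = 31
  bin 2: 30 = 30
  bin 3: 29 = 29
  bin 4: 24 + 8 = 32
  bin 5: 24 + 6 = 30
  bin 6: 16 + 16 = 32
  bin 7: 15 + 13 = 28
  bin 8: 12 + 6 = 18
This matches the lower bound, so 8 is optimal.

8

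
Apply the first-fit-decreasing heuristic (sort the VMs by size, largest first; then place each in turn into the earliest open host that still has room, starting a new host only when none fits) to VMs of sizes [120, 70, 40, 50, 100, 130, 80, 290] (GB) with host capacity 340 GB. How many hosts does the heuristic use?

Sorted descending: 290, 130, 120, 100, 80, 70, 50, 40.
  290 → host 1 (new)  [load 290/340]
  130 → host 2 (new)  [load 130/340]
  120 → host 2  [load 250/340]
  100 → host 3 (new)  [load 100/340]
  80 → host 2  [load 330/340]
  70 → host 3  [load 170/340]
  50 → host 1  [load 340/340]
  40 → host 3  [load 210/340]
3 hosts opened.

3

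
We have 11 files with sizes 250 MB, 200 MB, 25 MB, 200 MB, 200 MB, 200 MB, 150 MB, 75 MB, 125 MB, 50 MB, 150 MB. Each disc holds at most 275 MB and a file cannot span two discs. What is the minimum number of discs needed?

7

Total = 250 + 200 + 200 + 200 + 200 + 150 + 150 + 125 + 75 + 50 + 25 = 1625 MB.
Lower bound: ⌈1625/275⌉ = 6 discs.
Also, 7 files each exceed 275/2 MB, and no two of those can share a disc, so at least 7 discs are needed.
A packing using 7 discs:
  disc 1: 250 + 25 = 275
  disc 2: 200 + 75 = 275
  disc 3: 200 + 50 = 250
  disc 4: 200 = 200
  disc 5: 200 = 200
  disc 6: 150 + 125 = 275
  disc 7: 150 = 150
This matches the lower bound, so 7 is optimal.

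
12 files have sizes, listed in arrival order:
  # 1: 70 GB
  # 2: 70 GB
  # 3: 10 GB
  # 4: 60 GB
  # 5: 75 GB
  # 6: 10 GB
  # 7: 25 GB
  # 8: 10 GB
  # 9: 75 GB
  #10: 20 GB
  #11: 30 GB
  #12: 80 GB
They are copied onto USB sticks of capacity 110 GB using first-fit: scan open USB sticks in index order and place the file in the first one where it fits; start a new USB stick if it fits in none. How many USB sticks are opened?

6

  70 → USB stick 1 (new)  [load 70/110]
  70 → USB stick 2 (new)  [load 70/110]
  10 → USB stick 1  [load 80/110]
  60 → USB stick 3 (new)  [load 60/110]
  75 → USB stick 4 (new)  [load 75/110]
  10 → USB stick 1  [load 90/110]
  25 → USB stick 2  [load 95/110]
  10 → USB stick 1  [load 100/110]
  75 → USB stick 5 (new)  [load 75/110]
  20 → USB stick 3  [load 80/110]
  30 → USB stick 3  [load 110/110]
  80 → USB stick 6 (new)  [load 80/110]
6 USB sticks opened.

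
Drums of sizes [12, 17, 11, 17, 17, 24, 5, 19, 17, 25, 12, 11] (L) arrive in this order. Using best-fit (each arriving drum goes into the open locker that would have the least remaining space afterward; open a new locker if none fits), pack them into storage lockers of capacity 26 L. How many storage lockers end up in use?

9

  12 → locker 1 (new)  [load 12/26]
  17 → locker 2 (new)  [load 17/26]
  11 → locker 1  [load 23/26]
  17 → locker 3 (new)  [load 17/26]
  17 → locker 4 (new)  [load 17/26]
  24 → locker 5 (new)  [load 24/26]
  5 → locker 2  [load 22/26]
  19 → locker 6 (new)  [load 19/26]
  17 → locker 7 (new)  [load 17/26]
  25 → locker 8 (new)  [load 25/26]
  12 → locker 9 (new)  [load 12/26]
  11 → locker 9  [load 23/26]
9 storage lockers opened.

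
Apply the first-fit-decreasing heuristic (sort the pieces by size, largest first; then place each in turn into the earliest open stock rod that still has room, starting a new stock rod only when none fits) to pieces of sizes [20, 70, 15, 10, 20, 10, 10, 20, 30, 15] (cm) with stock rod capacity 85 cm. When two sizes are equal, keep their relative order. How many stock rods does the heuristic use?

3

Sorted descending: 70, 30, 20, 20, 20, 15, 15, 10, 10, 10.
  70 → stock rod 1 (new)  [load 70/85]
  30 → stock rod 2 (new)  [load 30/85]
  20 → stock rod 2  [load 50/85]
  20 → stock rod 2  [load 70/85]
  20 → stock rod 3 (new)  [load 20/85]
  15 → stock rod 1  [load 85/85]
  15 → stock rod 2  [load 85/85]
  10 → stock rod 3  [load 30/85]
  10 → stock rod 3  [load 40/85]
  10 → stock rod 3  [load 50/85]
3 stock rods opened.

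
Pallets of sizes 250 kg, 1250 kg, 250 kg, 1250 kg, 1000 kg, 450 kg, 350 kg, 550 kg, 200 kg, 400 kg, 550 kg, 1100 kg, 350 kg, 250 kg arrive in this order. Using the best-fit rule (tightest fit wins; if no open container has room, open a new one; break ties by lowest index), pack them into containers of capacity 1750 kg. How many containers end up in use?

5

  250 → container 1 (new)  [load 250/1750]
  1250 → container 1  [load 1500/1750]
  250 → container 1  [load 1750/1750]
  1250 → container 2 (new)  [load 1250/1750]
  1000 → container 3 (new)  [load 1000/1750]
  450 → container 2  [load 1700/1750]
  350 → container 3  [load 1350/1750]
  550 → container 4 (new)  [load 550/1750]
  200 → container 3  [load 1550/1750]
  400 → container 4  [load 950/1750]
  550 → container 4  [load 1500/1750]
  1100 → container 5 (new)  [load 1100/1750]
  350 → container 5  [load 1450/1750]
  250 → container 4  [load 1750/1750]
5 containers opened.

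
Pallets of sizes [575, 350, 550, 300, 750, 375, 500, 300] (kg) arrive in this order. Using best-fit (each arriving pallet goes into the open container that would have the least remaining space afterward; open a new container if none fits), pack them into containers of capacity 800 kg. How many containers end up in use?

6

  575 → container 1 (new)  [load 575/800]
  350 → container 2 (new)  [load 350/800]
  550 → container 3 (new)  [load 550/800]
  300 → container 2  [load 650/800]
  750 → container 4 (new)  [load 750/800]
  375 → container 5 (new)  [load 375/800]
  500 → container 6 (new)  [load 500/800]
  300 → container 6  [load 800/800]
6 containers opened.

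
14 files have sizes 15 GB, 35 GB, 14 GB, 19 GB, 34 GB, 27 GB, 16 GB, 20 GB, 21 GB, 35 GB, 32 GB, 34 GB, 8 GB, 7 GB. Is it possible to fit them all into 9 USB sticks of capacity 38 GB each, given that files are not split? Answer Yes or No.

No

Total = 317 GB; ⌈317/38⌉ = 9.
The bound of 9 does not rule out 9, but exhaustive search shows no assignment into 9 USB sticks of capacity 38 GB exists — the minimum is 10.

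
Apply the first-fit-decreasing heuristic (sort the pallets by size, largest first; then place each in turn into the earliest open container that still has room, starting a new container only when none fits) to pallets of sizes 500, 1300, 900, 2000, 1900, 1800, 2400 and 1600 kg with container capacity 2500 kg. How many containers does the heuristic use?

6

Sorted descending: 2400, 2000, 1900, 1800, 1600, 1300, 900, 500.
  2400 → container 1 (new)  [load 2400/2500]
  2000 → container 2 (new)  [load 2000/2500]
  1900 → container 3 (new)  [load 1900/2500]
  1800 → container 4 (new)  [load 1800/2500]
  1600 → container 5 (new)  [load 1600/2500]
  1300 → container 6 (new)  [load 1300/2500]
  900 → container 5  [load 2500/2500]
  500 → container 2  [load 2500/2500]
6 containers opened.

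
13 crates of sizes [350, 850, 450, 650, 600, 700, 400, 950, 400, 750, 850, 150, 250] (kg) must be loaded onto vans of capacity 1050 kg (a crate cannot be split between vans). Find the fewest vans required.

Total = 950 + 850 + 850 + 750 + 700 + 650 + 600 + 450 + 400 + 400 + 350 + 250 + 150 = 7350 kg.
Lower bound: ⌈7350/1050⌉ = 7 vans.
A packing using 8 vans:
  van 1: 950 = 950
  van 2: 850 + 150 = 1000
  van 3: 850 = 850
  van 4: 750 + 250 = 1000
  van 5: 700 + 350 = 1050
  van 6: 650 + 400 = 1050
  van 7: 600 + 450 = 1050
  van 8: 400 = 400
No arrangement into 7 vans stays within capacity, so 8 is optimal.

8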